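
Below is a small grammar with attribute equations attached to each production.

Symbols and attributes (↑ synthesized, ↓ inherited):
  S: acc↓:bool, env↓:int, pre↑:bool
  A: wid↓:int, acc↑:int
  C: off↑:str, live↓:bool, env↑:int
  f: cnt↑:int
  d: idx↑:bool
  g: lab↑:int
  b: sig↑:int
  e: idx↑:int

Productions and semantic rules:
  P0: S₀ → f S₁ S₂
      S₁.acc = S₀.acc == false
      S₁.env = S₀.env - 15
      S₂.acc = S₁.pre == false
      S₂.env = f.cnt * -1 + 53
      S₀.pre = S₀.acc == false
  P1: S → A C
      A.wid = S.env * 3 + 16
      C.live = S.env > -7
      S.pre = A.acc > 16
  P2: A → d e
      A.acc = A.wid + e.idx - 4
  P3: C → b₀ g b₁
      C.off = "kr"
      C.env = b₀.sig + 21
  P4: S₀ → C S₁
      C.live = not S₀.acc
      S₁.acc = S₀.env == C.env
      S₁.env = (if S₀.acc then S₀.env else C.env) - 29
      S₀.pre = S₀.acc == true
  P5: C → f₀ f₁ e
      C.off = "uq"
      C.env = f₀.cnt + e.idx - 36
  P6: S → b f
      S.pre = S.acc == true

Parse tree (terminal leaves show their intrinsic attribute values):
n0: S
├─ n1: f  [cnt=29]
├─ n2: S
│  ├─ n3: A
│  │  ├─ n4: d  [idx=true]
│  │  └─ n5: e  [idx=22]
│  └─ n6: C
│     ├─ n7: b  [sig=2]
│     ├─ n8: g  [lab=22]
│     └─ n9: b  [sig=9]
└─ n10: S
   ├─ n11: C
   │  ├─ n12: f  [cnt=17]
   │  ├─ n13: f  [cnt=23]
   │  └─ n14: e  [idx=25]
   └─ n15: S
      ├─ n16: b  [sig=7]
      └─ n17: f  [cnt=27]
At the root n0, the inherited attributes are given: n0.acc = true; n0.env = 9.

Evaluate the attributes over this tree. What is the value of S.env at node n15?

1. n0.acc = true  [given at root]
2. n0.env = 9  [given at root]
3. n1.cnt = 29  [terminal]
4. n2.acc = false  [S₀.acc == false]
5. n2.env = -6  [S₀.env - 15]
6. n3.wid = -2  [S.env * 3 + 16]
7. n4.idx = true  [terminal]
8. n5.idx = 22  [terminal]
9. n3.acc = 16  [A.wid + e.idx - 4]
10. n6.live = true  [S.env > -7]
11. n7.sig = 2  [terminal]
12. n8.lab = 22  [terminal]
13. n9.sig = 9  [terminal]
14. n6.off = "kr"  ["kr"]
15. n6.env = 23  [b₀.sig + 21]
16. n2.pre = false  [A.acc > 16]
17. n10.acc = true  [S₁.pre == false]
18. n10.env = 24  [f.cnt * -1 + 53]
19. n11.live = false  [not S₀.acc]
20. n12.cnt = 17  [terminal]
21. n13.cnt = 23  [terminal]
22. n14.idx = 25  [terminal]
23. n11.off = "uq"  ["uq"]
24. n11.env = 6  [f₀.cnt + e.idx - 36]
25. n15.acc = false  [S₀.env == C.env]
26. n15.env = -5  [(if S₀.acc then S₀.env else C.env) - 29]
27. n16.sig = 7  [terminal]
28. n17.cnt = 27  [terminal]
29. n15.pre = false  [S.acc == true]
30. n10.pre = true  [S₀.acc == true]
31. n0.pre = false  [S₀.acc == false]

-5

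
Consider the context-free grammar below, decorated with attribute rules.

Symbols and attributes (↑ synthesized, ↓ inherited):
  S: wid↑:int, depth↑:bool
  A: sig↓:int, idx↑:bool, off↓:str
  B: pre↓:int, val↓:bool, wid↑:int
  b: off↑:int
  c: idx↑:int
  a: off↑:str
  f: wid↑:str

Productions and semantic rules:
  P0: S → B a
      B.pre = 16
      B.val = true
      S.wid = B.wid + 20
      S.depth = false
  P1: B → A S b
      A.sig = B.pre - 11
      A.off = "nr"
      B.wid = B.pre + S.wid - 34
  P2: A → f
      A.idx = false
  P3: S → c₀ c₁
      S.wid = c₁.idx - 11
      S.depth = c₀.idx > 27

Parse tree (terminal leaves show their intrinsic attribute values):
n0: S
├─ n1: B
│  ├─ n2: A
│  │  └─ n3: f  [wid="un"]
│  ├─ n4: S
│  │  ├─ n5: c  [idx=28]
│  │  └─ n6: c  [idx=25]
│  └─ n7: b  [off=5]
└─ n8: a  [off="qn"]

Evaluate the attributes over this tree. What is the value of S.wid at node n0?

16

1. n1.pre = 16  [16]
2. n1.val = true  [true]
3. n2.sig = 5  [B.pre - 11]
4. n2.off = "nr"  ["nr"]
5. n3.wid = "un"  [terminal]
6. n2.idx = false  [false]
7. n5.idx = 28  [terminal]
8. n6.idx = 25  [terminal]
9. n4.wid = 14  [c₁.idx - 11]
10. n4.depth = true  [c₀.idx > 27]
11. n7.off = 5  [terminal]
12. n1.wid = -4  [B.pre + S.wid - 34]
13. n8.off = "qn"  [terminal]
14. n0.wid = 16  [B.wid + 20]
15. n0.depth = false  [false]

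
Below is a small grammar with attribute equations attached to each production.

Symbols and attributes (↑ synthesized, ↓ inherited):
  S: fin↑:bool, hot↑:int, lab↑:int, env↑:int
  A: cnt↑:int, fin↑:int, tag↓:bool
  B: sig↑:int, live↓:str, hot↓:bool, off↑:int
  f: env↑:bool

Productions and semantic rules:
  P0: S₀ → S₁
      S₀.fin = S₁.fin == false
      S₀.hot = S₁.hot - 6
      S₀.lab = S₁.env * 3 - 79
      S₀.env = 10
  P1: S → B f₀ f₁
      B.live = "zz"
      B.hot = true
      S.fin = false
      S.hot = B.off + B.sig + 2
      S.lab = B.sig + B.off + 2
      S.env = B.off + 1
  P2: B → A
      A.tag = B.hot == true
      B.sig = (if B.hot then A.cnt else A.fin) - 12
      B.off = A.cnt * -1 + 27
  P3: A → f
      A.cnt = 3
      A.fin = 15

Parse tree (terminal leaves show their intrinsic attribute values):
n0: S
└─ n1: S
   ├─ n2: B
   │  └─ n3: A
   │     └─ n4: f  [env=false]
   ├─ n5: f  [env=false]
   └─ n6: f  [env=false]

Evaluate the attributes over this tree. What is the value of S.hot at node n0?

11

1. n2.live = "zz"  ["zz"]
2. n2.hot = true  [true]
3. n3.tag = true  [B.hot == true]
4. n4.env = false  [terminal]
5. n3.cnt = 3  [3]
6. n3.fin = 15  [15]
7. n2.sig = -9  [(if B.hot then A.cnt else A.fin) - 12]
8. n2.off = 24  [A.cnt * -1 + 27]
9. n5.env = false  [terminal]
10. n6.env = false  [terminal]
11. n1.fin = false  [false]
12. n1.hot = 17  [B.off + B.sig + 2]
13. n1.lab = 17  [B.sig + B.off + 2]
14. n1.env = 25  [B.off + 1]
15. n0.fin = true  [S₁.fin == false]
16. n0.hot = 11  [S₁.hot - 6]
17. n0.lab = -4  [S₁.env * 3 - 79]
18. n0.env = 10  [10]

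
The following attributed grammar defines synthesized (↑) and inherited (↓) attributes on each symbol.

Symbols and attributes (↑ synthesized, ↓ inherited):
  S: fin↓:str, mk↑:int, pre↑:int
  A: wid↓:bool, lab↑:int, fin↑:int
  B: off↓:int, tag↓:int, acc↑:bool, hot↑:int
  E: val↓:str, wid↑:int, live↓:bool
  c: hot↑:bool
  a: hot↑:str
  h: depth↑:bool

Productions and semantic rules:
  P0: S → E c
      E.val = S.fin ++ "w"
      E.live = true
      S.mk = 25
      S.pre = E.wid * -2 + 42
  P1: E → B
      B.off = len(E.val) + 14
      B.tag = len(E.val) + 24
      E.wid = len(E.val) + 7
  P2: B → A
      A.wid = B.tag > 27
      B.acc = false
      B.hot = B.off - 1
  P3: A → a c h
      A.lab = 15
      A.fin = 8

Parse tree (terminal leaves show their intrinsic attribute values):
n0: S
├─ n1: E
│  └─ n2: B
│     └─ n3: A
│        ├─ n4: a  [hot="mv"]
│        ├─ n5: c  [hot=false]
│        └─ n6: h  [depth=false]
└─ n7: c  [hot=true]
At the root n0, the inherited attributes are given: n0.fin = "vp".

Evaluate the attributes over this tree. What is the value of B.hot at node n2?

1. n0.fin = "vp"  [given at root]
2. n1.val = "vpw"  [S.fin ++ "w"]
3. n1.live = true  [true]
4. n2.off = 17  [len(E.val) + 14]
5. n2.tag = 27  [len(E.val) + 24]
6. n3.wid = false  [B.tag > 27]
7. n4.hot = "mv"  [terminal]
8. n5.hot = false  [terminal]
9. n6.depth = false  [terminal]
10. n3.lab = 15  [15]
11. n3.fin = 8  [8]
12. n2.acc = false  [false]
13. n2.hot = 16  [B.off - 1]
14. n1.wid = 10  [len(E.val) + 7]
15. n7.hot = true  [terminal]
16. n0.mk = 25  [25]
17. n0.pre = 22  [E.wid * -2 + 42]

16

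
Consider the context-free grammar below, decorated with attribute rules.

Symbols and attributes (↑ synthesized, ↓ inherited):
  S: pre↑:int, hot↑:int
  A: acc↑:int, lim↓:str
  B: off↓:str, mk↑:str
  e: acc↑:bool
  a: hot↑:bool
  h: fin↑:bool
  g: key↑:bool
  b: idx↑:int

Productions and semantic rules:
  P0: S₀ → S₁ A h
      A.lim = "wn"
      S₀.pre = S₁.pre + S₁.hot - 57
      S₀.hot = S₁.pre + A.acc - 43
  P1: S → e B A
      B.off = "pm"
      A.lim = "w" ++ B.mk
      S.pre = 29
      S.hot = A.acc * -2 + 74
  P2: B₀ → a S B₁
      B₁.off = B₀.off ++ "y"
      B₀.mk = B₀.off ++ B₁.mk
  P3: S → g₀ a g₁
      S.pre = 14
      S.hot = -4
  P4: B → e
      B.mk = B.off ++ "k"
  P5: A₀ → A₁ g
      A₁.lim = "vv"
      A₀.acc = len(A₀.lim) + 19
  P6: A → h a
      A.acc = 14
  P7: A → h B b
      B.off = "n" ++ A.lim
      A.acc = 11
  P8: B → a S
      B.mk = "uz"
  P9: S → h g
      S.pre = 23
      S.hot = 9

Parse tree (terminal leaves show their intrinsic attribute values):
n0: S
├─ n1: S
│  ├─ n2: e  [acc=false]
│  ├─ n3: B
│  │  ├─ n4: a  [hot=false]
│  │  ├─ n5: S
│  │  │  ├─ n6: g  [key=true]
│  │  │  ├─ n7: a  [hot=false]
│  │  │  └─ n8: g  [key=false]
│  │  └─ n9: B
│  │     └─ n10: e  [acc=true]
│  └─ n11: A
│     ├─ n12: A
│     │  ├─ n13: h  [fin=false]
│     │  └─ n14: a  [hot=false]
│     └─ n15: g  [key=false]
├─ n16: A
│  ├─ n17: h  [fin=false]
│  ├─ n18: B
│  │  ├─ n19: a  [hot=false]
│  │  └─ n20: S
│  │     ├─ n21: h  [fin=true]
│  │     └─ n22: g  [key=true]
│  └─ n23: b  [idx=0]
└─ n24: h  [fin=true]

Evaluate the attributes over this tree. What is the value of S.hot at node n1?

22

1. n2.acc = false  [terminal]
2. n3.off = "pm"  ["pm"]
3. n4.hot = false  [terminal]
4. n6.key = true  [terminal]
5. n7.hot = false  [terminal]
6. n8.key = false  [terminal]
7. n5.pre = 14  [14]
8. n5.hot = -4  [-4]
9. n9.off = "pmy"  [B₀.off ++ "y"]
10. n10.acc = true  [terminal]
11. n9.mk = "pmyk"  [B.off ++ "k"]
12. n3.mk = "pmpmyk"  [B₀.off ++ B₁.mk]
13. n11.lim = "wpmpmyk"  ["w" ++ B.mk]
14. n12.lim = "vv"  ["vv"]
15. n13.fin = false  [terminal]
16. n14.hot = false  [terminal]
17. n12.acc = 14  [14]
18. n15.key = false  [terminal]
19. n11.acc = 26  [len(A₀.lim) + 19]
20. n1.pre = 29  [29]
21. n1.hot = 22  [A.acc * -2 + 74]
22. n16.lim = "wn"  ["wn"]
23. n17.fin = false  [terminal]
24. n18.off = "nwn"  ["n" ++ A.lim]
25. n19.hot = false  [terminal]
26. n21.fin = true  [terminal]
27. n22.key = true  [terminal]
28. n20.pre = 23  [23]
29. n20.hot = 9  [9]
30. n18.mk = "uz"  ["uz"]
31. n23.idx = 0  [terminal]
32. n16.acc = 11  [11]
33. n24.fin = true  [terminal]
34. n0.pre = -6  [S₁.pre + S₁.hot - 57]
35. n0.hot = -3  [S₁.pre + A.acc - 43]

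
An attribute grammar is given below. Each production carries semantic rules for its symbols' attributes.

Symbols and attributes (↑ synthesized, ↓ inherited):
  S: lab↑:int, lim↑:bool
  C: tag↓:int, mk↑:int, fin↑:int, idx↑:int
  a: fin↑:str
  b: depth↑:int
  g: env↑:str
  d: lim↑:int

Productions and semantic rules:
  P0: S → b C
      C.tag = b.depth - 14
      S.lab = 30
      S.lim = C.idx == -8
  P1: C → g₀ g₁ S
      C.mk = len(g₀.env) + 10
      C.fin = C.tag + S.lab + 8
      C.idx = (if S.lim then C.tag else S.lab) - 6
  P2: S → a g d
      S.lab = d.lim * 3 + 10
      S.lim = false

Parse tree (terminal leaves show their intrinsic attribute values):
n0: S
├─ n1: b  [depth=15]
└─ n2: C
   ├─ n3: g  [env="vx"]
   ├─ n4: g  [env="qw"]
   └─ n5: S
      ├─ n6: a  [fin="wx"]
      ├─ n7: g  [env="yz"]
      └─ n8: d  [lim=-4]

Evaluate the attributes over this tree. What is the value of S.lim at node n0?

true

1. n1.depth = 15  [terminal]
2. n2.tag = 1  [b.depth - 14]
3. n3.env = "vx"  [terminal]
4. n4.env = "qw"  [terminal]
5. n6.fin = "wx"  [terminal]
6. n7.env = "yz"  [terminal]
7. n8.lim = -4  [terminal]
8. n5.lab = -2  [d.lim * 3 + 10]
9. n5.lim = false  [false]
10. n2.mk = 12  [len(g₀.env) + 10]
11. n2.fin = 7  [C.tag + S.lab + 8]
12. n2.idx = -8  [(if S.lim then C.tag else S.lab) - 6]
13. n0.lab = 30  [30]
14. n0.lim = true  [C.idx == -8]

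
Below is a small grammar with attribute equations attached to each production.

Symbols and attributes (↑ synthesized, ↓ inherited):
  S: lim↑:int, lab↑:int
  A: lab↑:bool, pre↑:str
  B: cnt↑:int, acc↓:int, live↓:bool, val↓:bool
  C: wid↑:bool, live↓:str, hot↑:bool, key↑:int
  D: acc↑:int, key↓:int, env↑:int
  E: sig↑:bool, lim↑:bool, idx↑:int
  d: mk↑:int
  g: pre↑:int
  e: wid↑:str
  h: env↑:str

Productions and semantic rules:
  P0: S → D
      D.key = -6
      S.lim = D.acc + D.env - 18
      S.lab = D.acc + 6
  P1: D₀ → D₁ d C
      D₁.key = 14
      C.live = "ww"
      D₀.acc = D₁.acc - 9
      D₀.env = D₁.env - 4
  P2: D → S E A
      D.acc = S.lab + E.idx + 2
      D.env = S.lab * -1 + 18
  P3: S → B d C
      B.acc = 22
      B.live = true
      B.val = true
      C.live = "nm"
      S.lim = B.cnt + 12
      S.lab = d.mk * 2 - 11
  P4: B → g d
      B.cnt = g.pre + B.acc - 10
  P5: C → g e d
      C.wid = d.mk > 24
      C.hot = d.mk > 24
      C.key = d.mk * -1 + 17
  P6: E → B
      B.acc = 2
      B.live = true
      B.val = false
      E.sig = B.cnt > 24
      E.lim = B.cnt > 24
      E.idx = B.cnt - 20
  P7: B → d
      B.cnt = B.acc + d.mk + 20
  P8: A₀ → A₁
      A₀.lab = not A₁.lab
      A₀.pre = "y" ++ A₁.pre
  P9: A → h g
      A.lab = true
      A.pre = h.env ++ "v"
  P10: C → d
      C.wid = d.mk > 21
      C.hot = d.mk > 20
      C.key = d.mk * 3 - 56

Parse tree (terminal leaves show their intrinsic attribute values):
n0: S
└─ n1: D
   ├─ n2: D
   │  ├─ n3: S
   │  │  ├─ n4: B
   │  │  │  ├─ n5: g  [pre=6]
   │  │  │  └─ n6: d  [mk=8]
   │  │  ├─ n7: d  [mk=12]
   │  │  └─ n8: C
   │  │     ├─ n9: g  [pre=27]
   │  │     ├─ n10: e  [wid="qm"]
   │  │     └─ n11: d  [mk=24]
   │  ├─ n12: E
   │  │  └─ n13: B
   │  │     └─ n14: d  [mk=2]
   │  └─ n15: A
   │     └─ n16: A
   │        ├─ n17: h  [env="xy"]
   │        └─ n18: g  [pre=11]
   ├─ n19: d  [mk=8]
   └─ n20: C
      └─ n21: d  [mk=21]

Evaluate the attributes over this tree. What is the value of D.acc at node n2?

19

1. n1.key = -6  [-6]
2. n2.key = 14  [14]
3. n4.acc = 22  [22]
4. n4.live = true  [true]
5. n4.val = true  [true]
6. n5.pre = 6  [terminal]
7. n6.mk = 8  [terminal]
8. n4.cnt = 18  [g.pre + B.acc - 10]
9. n7.mk = 12  [terminal]
10. n8.live = "nm"  ["nm"]
11. n9.pre = 27  [terminal]
12. n10.wid = "qm"  [terminal]
13. n11.mk = 24  [terminal]
14. n8.wid = false  [d.mk > 24]
15. n8.hot = false  [d.mk > 24]
16. n8.key = -7  [d.mk * -1 + 17]
17. n3.lim = 30  [B.cnt + 12]
18. n3.lab = 13  [d.mk * 2 - 11]
19. n13.acc = 2  [2]
20. n13.live = true  [true]
21. n13.val = false  [false]
22. n14.mk = 2  [terminal]
23. n13.cnt = 24  [B.acc + d.mk + 20]
24. n12.sig = false  [B.cnt > 24]
25. n12.lim = false  [B.cnt > 24]
26. n12.idx = 4  [B.cnt - 20]
27. n17.env = "xy"  [terminal]
28. n18.pre = 11  [terminal]
29. n16.lab = true  [true]
30. n16.pre = "xyv"  [h.env ++ "v"]
31. n15.lab = false  [not A₁.lab]
32. n15.pre = "yxyv"  ["y" ++ A₁.pre]
33. n2.acc = 19  [S.lab + E.idx + 2]
34. n2.env = 5  [S.lab * -1 + 18]
35. n19.mk = 8  [terminal]
36. n20.live = "ww"  ["ww"]
37. n21.mk = 21  [terminal]
38. n20.wid = false  [d.mk > 21]
39. n20.hot = true  [d.mk > 20]
40. n20.key = 7  [d.mk * 3 - 56]
41. n1.acc = 10  [D₁.acc - 9]
42. n1.env = 1  [D₁.env - 4]
43. n0.lim = -7  [D.acc + D.env - 18]
44. n0.lab = 16  [D.acc + 6]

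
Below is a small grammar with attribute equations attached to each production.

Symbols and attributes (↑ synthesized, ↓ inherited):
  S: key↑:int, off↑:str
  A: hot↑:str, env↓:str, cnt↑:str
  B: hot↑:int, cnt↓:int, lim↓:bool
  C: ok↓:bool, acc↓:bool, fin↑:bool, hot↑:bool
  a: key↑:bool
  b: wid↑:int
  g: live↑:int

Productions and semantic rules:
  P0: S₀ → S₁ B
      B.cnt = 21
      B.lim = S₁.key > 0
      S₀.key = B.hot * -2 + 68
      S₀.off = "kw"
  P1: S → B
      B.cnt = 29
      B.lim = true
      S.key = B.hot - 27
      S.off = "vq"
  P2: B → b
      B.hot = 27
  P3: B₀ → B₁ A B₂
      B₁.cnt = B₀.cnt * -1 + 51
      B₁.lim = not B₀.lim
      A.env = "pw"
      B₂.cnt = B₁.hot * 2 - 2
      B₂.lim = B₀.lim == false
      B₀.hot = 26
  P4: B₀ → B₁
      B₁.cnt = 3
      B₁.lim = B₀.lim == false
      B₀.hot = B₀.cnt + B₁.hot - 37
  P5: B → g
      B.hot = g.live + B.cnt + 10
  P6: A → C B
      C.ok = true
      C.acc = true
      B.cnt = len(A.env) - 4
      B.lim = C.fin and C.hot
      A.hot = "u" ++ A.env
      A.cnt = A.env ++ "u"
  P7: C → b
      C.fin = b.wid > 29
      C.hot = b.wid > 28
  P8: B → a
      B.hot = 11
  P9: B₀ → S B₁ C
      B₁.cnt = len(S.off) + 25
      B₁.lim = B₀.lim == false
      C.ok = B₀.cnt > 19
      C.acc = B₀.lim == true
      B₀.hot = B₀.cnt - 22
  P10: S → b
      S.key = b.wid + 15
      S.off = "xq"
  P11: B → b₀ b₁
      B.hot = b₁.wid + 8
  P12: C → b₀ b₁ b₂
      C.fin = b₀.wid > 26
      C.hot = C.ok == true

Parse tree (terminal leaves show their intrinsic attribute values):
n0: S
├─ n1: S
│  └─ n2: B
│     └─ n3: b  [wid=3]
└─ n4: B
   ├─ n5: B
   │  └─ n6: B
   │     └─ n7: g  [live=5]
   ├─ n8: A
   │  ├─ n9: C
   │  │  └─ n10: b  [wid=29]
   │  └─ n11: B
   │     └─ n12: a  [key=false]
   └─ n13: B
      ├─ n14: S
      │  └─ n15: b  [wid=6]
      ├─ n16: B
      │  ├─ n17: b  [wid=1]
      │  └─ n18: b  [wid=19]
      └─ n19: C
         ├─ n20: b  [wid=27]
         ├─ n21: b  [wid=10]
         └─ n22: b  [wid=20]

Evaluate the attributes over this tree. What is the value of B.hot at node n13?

1. n2.cnt = 29  [29]
2. n2.lim = true  [true]
3. n3.wid = 3  [terminal]
4. n2.hot = 27  [27]
5. n1.key = 0  [B.hot - 27]
6. n1.off = "vq"  ["vq"]
7. n4.cnt = 21  [21]
8. n4.lim = false  [S₁.key > 0]
9. n5.cnt = 30  [B₀.cnt * -1 + 51]
10. n5.lim = true  [not B₀.lim]
11. n6.cnt = 3  [3]
12. n6.lim = false  [B₀.lim == false]
13. n7.live = 5  [terminal]
14. n6.hot = 18  [g.live + B.cnt + 10]
15. n5.hot = 11  [B₀.cnt + B₁.hot - 37]
16. n8.env = "pw"  ["pw"]
17. n9.ok = true  [true]
18. n9.acc = true  [true]
19. n10.wid = 29  [terminal]
20. n9.fin = false  [b.wid > 29]
21. n9.hot = true  [b.wid > 28]
22. n11.cnt = -2  [len(A.env) - 4]
23. n11.lim = false  [C.fin and C.hot]
24. n12.key = false  [terminal]
25. n11.hot = 11  [11]
26. n8.hot = "upw"  ["u" ++ A.env]
27. n8.cnt = "pwu"  [A.env ++ "u"]
28. n13.cnt = 20  [B₁.hot * 2 - 2]
29. n13.lim = true  [B₀.lim == false]
30. n15.wid = 6  [terminal]
31. n14.key = 21  [b.wid + 15]
32. n14.off = "xq"  ["xq"]
33. n16.cnt = 27  [len(S.off) + 25]
34. n16.lim = false  [B₀.lim == false]
35. n17.wid = 1  [terminal]
36. n18.wid = 19  [terminal]
37. n16.hot = 27  [b₁.wid + 8]
38. n19.ok = true  [B₀.cnt > 19]
39. n19.acc = true  [B₀.lim == true]
40. n20.wid = 27  [terminal]
41. n21.wid = 10  [terminal]
42. n22.wid = 20  [terminal]
43. n19.fin = true  [b₀.wid > 26]
44. n19.hot = true  [C.ok == true]
45. n13.hot = -2  [B₀.cnt - 22]
46. n4.hot = 26  [26]
47. n0.key = 16  [B.hot * -2 + 68]
48. n0.off = "kw"  ["kw"]

-2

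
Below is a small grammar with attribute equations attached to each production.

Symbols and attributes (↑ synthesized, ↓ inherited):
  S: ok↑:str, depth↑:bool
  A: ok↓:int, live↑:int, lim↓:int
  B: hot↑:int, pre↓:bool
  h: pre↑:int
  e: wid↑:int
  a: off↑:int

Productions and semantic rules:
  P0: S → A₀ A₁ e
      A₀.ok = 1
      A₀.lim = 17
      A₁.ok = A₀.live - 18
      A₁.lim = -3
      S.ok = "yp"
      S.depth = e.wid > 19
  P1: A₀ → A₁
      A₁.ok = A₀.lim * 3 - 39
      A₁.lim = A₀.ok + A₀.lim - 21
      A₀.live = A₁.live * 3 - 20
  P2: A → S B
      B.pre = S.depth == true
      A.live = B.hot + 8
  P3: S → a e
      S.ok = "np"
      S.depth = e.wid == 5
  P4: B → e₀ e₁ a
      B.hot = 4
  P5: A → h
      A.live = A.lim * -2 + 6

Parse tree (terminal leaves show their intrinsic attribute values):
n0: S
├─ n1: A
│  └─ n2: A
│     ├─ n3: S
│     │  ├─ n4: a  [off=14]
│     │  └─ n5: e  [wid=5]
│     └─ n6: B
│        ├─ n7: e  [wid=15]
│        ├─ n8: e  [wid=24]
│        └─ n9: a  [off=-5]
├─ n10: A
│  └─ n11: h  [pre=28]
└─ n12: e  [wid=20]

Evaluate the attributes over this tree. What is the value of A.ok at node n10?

1. n1.ok = 1  [1]
2. n1.lim = 17  [17]
3. n2.ok = 12  [A₀.lim * 3 - 39]
4. n2.lim = -3  [A₀.ok + A₀.lim - 21]
5. n4.off = 14  [terminal]
6. n5.wid = 5  [terminal]
7. n3.ok = "np"  ["np"]
8. n3.depth = true  [e.wid == 5]
9. n6.pre = true  [S.depth == true]
10. n7.wid = 15  [terminal]
11. n8.wid = 24  [terminal]
12. n9.off = -5  [terminal]
13. n6.hot = 4  [4]
14. n2.live = 12  [B.hot + 8]
15. n1.live = 16  [A₁.live * 3 - 20]
16. n10.ok = -2  [A₀.live - 18]
17. n10.lim = -3  [-3]
18. n11.pre = 28  [terminal]
19. n10.live = 12  [A.lim * -2 + 6]
20. n12.wid = 20  [terminal]
21. n0.ok = "yp"  ["yp"]
22. n0.depth = true  [e.wid > 19]

-2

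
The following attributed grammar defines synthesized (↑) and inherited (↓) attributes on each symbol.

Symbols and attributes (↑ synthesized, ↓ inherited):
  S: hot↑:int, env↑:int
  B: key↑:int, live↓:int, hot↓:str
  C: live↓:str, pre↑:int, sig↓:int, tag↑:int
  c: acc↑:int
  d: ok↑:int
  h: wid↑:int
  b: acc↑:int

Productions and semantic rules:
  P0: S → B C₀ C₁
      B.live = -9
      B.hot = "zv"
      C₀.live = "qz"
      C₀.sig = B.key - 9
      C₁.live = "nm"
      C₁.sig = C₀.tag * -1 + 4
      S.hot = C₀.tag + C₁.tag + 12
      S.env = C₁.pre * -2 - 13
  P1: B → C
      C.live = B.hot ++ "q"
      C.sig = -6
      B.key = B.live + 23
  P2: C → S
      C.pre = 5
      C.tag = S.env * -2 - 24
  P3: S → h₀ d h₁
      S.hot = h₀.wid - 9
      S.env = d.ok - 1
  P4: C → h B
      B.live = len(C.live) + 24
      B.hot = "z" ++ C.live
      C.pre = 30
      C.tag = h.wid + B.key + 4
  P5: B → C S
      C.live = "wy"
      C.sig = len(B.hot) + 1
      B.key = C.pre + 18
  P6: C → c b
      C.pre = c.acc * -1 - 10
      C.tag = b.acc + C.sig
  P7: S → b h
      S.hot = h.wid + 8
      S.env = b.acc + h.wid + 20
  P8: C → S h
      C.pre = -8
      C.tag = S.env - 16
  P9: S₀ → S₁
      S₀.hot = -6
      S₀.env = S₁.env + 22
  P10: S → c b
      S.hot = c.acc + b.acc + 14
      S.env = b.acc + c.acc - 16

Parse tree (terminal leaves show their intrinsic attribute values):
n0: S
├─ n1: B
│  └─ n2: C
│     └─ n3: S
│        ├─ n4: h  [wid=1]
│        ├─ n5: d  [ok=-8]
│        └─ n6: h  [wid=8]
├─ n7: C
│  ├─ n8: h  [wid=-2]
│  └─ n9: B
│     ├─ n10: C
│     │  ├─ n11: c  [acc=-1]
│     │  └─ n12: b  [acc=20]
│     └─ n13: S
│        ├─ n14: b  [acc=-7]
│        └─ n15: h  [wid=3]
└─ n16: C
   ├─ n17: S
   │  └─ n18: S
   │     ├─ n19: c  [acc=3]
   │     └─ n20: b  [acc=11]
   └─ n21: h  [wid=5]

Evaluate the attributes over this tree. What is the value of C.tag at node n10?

24

1. n1.live = -9  [-9]
2. n1.hot = "zv"  ["zv"]
3. n2.live = "zvq"  [B.hot ++ "q"]
4. n2.sig = -6  [-6]
5. n4.wid = 1  [terminal]
6. n5.ok = -8  [terminal]
7. n6.wid = 8  [terminal]
8. n3.hot = -8  [h₀.wid - 9]
9. n3.env = -9  [d.ok - 1]
10. n2.pre = 5  [5]
11. n2.tag = -6  [S.env * -2 - 24]
12. n1.key = 14  [B.live + 23]
13. n7.live = "qz"  ["qz"]
14. n7.sig = 5  [B.key - 9]
15. n8.wid = -2  [terminal]
16. n9.live = 26  [len(C.live) + 24]
17. n9.hot = "zqz"  ["z" ++ C.live]
18. n10.live = "wy"  ["wy"]
19. n10.sig = 4  [len(B.hot) + 1]
20. n11.acc = -1  [terminal]
21. n12.acc = 20  [terminal]
22. n10.pre = -9  [c.acc * -1 - 10]
23. n10.tag = 24  [b.acc + C.sig]
24. n14.acc = -7  [terminal]
25. n15.wid = 3  [terminal]
26. n13.hot = 11  [h.wid + 8]
27. n13.env = 16  [b.acc + h.wid + 20]
28. n9.key = 9  [C.pre + 18]
29. n7.pre = 30  [30]
30. n7.tag = 11  [h.wid + B.key + 4]
31. n16.live = "nm"  ["nm"]
32. n16.sig = -7  [C₀.tag * -1 + 4]
33. n19.acc = 3  [terminal]
34. n20.acc = 11  [terminal]
35. n18.hot = 28  [c.acc + b.acc + 14]
36. n18.env = -2  [b.acc + c.acc - 16]
37. n17.hot = -6  [-6]
38. n17.env = 20  [S₁.env + 22]
39. n21.wid = 5  [terminal]
40. n16.pre = -8  [-8]
41. n16.tag = 4  [S.env - 16]
42. n0.hot = 27  [C₀.tag + C₁.tag + 12]
43. n0.env = 3  [C₁.pre * -2 - 13]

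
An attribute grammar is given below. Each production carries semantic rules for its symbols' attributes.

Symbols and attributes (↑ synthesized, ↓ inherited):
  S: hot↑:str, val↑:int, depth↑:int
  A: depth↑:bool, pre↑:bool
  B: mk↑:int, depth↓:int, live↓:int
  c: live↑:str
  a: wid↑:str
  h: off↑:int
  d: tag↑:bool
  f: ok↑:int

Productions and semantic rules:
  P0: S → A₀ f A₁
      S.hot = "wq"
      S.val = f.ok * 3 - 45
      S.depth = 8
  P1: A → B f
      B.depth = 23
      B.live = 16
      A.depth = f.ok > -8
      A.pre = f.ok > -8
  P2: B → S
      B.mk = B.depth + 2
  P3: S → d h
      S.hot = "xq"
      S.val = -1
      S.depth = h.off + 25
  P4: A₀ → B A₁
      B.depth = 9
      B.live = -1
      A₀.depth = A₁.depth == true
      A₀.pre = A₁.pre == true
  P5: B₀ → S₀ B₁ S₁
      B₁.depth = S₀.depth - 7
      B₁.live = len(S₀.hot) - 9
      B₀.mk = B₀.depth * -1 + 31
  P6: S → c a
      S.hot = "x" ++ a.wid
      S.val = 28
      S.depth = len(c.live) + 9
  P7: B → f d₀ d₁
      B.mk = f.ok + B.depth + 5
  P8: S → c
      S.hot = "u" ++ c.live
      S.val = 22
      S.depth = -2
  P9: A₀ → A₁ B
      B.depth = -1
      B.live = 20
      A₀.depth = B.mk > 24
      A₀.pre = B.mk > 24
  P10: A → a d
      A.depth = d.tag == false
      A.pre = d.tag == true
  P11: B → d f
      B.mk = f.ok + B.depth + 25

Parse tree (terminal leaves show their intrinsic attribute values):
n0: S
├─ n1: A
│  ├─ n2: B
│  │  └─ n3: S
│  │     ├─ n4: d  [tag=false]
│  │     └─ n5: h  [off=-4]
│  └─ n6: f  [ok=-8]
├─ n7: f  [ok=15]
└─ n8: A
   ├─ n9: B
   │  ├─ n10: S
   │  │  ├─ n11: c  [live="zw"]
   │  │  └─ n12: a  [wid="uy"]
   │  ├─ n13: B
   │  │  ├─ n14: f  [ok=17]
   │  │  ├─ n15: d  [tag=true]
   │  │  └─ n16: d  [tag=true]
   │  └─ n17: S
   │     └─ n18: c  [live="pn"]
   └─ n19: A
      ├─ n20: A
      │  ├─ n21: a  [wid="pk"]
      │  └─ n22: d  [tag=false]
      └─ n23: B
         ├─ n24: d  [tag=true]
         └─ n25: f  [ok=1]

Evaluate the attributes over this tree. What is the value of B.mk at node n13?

1. n2.depth = 23  [23]
2. n2.live = 16  [16]
3. n4.tag = false  [terminal]
4. n5.off = -4  [terminal]
5. n3.hot = "xq"  ["xq"]
6. n3.val = -1  [-1]
7. n3.depth = 21  [h.off + 25]
8. n2.mk = 25  [B.depth + 2]
9. n6.ok = -8  [terminal]
10. n1.depth = false  [f.ok > -8]
11. n1.pre = false  [f.ok > -8]
12. n7.ok = 15  [terminal]
13. n9.depth = 9  [9]
14. n9.live = -1  [-1]
15. n11.live = "zw"  [terminal]
16. n12.wid = "uy"  [terminal]
17. n10.hot = "xuy"  ["x" ++ a.wid]
18. n10.val = 28  [28]
19. n10.depth = 11  [len(c.live) + 9]
20. n13.depth = 4  [S₀.depth - 7]
21. n13.live = -6  [len(S₀.hot) - 9]
22. n14.ok = 17  [terminal]
23. n15.tag = true  [terminal]
24. n16.tag = true  [terminal]
25. n13.mk = 26  [f.ok + B.depth + 5]
26. n18.live = "pn"  [terminal]
27. n17.hot = "upn"  ["u" ++ c.live]
28. n17.val = 22  [22]
29. n17.depth = -2  [-2]
30. n9.mk = 22  [B₀.depth * -1 + 31]
31. n21.wid = "pk"  [terminal]
32. n22.tag = false  [terminal]
33. n20.depth = true  [d.tag == false]
34. n20.pre = false  [d.tag == true]
35. n23.depth = -1  [-1]
36. n23.live = 20  [20]
37. n24.tag = true  [terminal]
38. n25.ok = 1  [terminal]
39. n23.mk = 25  [f.ok + B.depth + 25]
40. n19.depth = true  [B.mk > 24]
41. n19.pre = true  [B.mk > 24]
42. n8.depth = true  [A₁.depth == true]
43. n8.pre = true  [A₁.pre == true]
44. n0.hot = "wq"  ["wq"]
45. n0.val = 0  [f.ok * 3 - 45]
46. n0.depth = 8  [8]

26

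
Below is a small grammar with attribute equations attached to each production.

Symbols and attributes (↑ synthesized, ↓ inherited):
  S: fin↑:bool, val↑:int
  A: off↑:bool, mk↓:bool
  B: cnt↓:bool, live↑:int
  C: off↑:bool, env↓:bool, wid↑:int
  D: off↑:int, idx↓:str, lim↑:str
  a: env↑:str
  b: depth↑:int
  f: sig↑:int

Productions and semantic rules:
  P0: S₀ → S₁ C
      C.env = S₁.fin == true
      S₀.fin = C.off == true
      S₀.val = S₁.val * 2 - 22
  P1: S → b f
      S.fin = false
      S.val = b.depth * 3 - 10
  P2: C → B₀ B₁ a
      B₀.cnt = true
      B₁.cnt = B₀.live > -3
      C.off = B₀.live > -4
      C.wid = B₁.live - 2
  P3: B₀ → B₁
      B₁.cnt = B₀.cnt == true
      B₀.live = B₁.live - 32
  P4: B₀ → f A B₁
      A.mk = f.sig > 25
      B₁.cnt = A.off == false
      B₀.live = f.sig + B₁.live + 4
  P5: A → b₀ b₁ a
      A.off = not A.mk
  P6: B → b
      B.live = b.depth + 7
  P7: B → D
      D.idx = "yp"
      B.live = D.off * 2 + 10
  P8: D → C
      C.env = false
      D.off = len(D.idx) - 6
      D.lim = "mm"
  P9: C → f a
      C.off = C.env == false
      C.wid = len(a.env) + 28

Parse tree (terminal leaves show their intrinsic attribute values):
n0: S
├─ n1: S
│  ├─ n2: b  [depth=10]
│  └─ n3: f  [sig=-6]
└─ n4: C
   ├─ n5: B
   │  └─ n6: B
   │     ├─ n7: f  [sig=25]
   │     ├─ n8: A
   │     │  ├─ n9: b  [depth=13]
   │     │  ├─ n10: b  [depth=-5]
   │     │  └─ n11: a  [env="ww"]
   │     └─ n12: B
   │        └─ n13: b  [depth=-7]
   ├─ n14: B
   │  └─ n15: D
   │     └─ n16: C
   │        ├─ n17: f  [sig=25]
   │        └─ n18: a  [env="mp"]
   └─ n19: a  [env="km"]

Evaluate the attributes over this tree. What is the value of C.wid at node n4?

0

1. n2.depth = 10  [terminal]
2. n3.sig = -6  [terminal]
3. n1.fin = false  [false]
4. n1.val = 20  [b.depth * 3 - 10]
5. n4.env = false  [S₁.fin == true]
6. n5.cnt = true  [true]
7. n6.cnt = true  [B₀.cnt == true]
8. n7.sig = 25  [terminal]
9. n8.mk = false  [f.sig > 25]
10. n9.depth = 13  [terminal]
11. n10.depth = -5  [terminal]
12. n11.env = "ww"  [terminal]
13. n8.off = true  [not A.mk]
14. n12.cnt = false  [A.off == false]
15. n13.depth = -7  [terminal]
16. n12.live = 0  [b.depth + 7]
17. n6.live = 29  [f.sig + B₁.live + 4]
18. n5.live = -3  [B₁.live - 32]
19. n14.cnt = false  [B₀.live > -3]
20. n15.idx = "yp"  ["yp"]
21. n16.env = false  [false]
22. n17.sig = 25  [terminal]
23. n18.env = "mp"  [terminal]
24. n16.off = true  [C.env == false]
25. n16.wid = 30  [len(a.env) + 28]
26. n15.off = -4  [len(D.idx) - 6]
27. n15.lim = "mm"  ["mm"]
28. n14.live = 2  [D.off * 2 + 10]
29. n19.env = "km"  [terminal]
30. n4.off = true  [B₀.live > -4]
31. n4.wid = 0  [B₁.live - 2]
32. n0.fin = true  [C.off == true]
33. n0.val = 18  [S₁.val * 2 - 22]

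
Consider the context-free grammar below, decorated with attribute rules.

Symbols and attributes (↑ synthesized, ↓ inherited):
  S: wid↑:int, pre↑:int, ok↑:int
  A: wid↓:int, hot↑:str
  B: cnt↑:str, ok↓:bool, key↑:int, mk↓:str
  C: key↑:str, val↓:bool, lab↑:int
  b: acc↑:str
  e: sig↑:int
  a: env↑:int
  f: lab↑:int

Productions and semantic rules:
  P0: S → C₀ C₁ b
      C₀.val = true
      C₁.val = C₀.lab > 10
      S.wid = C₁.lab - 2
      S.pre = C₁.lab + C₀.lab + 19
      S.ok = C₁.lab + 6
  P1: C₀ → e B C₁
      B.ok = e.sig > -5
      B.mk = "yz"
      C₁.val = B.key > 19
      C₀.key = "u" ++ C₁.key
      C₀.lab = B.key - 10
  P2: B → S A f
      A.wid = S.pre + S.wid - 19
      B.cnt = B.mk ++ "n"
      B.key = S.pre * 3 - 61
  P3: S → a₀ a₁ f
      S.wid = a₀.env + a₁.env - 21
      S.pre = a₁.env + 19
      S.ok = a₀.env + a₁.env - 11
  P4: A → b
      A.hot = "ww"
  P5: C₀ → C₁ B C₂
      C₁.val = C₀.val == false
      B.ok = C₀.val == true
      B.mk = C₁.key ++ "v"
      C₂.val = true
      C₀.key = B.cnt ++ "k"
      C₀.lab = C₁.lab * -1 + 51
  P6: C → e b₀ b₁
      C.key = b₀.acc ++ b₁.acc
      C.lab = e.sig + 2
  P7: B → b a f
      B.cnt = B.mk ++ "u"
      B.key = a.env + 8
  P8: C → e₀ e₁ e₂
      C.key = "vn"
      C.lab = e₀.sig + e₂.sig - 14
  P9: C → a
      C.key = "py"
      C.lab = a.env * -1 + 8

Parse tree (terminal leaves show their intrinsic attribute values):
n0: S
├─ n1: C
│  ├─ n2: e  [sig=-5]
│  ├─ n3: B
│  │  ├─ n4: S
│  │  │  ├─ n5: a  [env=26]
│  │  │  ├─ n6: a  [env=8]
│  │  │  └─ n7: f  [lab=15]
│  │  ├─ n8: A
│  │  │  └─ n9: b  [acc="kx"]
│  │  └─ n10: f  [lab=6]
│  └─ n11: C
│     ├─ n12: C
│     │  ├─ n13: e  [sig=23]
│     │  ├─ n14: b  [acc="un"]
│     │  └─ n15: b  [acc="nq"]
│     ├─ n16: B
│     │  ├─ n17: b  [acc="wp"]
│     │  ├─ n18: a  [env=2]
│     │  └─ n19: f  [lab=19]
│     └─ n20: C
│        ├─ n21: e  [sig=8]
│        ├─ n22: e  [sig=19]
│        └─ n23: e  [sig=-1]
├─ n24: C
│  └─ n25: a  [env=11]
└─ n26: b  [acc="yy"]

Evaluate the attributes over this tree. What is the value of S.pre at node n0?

26

1. n1.val = true  [true]
2. n2.sig = -5  [terminal]
3. n3.ok = false  [e.sig > -5]
4. n3.mk = "yz"  ["yz"]
5. n5.env = 26  [terminal]
6. n6.env = 8  [terminal]
7. n7.lab = 15  [terminal]
8. n4.wid = 13  [a₀.env + a₁.env - 21]
9. n4.pre = 27  [a₁.env + 19]
10. n4.ok = 23  [a₀.env + a₁.env - 11]
11. n8.wid = 21  [S.pre + S.wid - 19]
12. n9.acc = "kx"  [terminal]
13. n8.hot = "ww"  ["ww"]
14. n10.lab = 6  [terminal]
15. n3.cnt = "yzn"  [B.mk ++ "n"]
16. n3.key = 20  [S.pre * 3 - 61]
17. n11.val = true  [B.key > 19]
18. n12.val = false  [C₀.val == false]
19. n13.sig = 23  [terminal]
20. n14.acc = "un"  [terminal]
21. n15.acc = "nq"  [terminal]
22. n12.key = "unnq"  [b₀.acc ++ b₁.acc]
23. n12.lab = 25  [e.sig + 2]
24. n16.ok = true  [C₀.val == true]
25. n16.mk = "unnqv"  [C₁.key ++ "v"]
26. n17.acc = "wp"  [terminal]
27. n18.env = 2  [terminal]
28. n19.lab = 19  [terminal]
29. n16.cnt = "unnqvu"  [B.mk ++ "u"]
30. n16.key = 10  [a.env + 8]
31. n20.val = true  [true]
32. n21.sig = 8  [terminal]
33. n22.sig = 19  [terminal]
34. n23.sig = -1  [terminal]
35. n20.key = "vn"  ["vn"]
36. n20.lab = -7  [e₀.sig + e₂.sig - 14]
37. n11.key = "unnqvuk"  [B.cnt ++ "k"]
38. n11.lab = 26  [C₁.lab * -1 + 51]
39. n1.key = "uunnqvuk"  ["u" ++ C₁.key]
40. n1.lab = 10  [B.key - 10]
41. n24.val = false  [C₀.lab > 10]
42. n25.env = 11  [terminal]
43. n24.key = "py"  ["py"]
44. n24.lab = -3  [a.env * -1 + 8]
45. n26.acc = "yy"  [terminal]
46. n0.wid = -5  [C₁.lab - 2]
47. n0.pre = 26  [C₁.lab + C₀.lab + 19]
48. n0.ok = 3  [C₁.lab + 6]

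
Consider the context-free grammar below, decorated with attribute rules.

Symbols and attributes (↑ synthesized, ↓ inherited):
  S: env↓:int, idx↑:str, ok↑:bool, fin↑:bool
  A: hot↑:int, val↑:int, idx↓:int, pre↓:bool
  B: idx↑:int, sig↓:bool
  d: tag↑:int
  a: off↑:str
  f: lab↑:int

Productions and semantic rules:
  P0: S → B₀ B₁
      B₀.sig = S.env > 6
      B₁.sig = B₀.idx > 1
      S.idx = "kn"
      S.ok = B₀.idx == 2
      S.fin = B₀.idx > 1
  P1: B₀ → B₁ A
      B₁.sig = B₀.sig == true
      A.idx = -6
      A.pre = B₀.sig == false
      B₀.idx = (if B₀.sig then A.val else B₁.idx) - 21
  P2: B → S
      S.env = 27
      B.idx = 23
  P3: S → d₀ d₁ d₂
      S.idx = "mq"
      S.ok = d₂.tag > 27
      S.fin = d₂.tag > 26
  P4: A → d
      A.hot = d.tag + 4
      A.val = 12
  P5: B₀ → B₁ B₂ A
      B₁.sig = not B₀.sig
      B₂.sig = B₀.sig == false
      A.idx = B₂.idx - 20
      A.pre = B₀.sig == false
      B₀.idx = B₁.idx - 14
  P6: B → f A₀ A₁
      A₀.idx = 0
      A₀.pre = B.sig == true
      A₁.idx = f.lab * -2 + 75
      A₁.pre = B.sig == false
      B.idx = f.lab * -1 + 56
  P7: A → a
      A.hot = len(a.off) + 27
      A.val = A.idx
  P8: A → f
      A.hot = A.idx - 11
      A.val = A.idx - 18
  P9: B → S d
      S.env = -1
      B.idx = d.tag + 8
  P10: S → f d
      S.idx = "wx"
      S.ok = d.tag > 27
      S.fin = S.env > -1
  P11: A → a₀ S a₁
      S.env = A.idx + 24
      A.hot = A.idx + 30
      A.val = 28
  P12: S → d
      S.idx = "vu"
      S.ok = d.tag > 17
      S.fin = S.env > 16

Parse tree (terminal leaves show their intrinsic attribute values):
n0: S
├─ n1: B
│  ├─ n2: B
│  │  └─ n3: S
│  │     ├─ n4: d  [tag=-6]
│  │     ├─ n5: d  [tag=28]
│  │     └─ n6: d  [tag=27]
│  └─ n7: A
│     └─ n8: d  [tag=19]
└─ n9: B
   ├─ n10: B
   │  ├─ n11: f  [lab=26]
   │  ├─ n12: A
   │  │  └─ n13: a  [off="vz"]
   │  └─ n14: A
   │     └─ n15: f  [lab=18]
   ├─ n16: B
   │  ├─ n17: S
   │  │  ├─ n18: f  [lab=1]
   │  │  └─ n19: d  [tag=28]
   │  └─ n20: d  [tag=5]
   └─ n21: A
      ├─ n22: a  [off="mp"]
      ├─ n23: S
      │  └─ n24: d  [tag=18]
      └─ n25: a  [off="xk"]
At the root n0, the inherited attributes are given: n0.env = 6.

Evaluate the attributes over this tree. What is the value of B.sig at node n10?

1. n0.env = 6  [given at root]
2. n1.sig = false  [S.env > 6]
3. n2.sig = false  [B₀.sig == true]
4. n3.env = 27  [27]
5. n4.tag = -6  [terminal]
6. n5.tag = 28  [terminal]
7. n6.tag = 27  [terminal]
8. n3.idx = "mq"  ["mq"]
9. n3.ok = false  [d₂.tag > 27]
10. n3.fin = true  [d₂.tag > 26]
11. n2.idx = 23  [23]
12. n7.idx = -6  [-6]
13. n7.pre = true  [B₀.sig == false]
14. n8.tag = 19  [terminal]
15. n7.hot = 23  [d.tag + 4]
16. n7.val = 12  [12]
17. n1.idx = 2  [(if B₀.sig then A.val else B₁.idx) - 21]
18. n9.sig = true  [B₀.idx > 1]
19. n10.sig = false  [not B₀.sig]
20. n11.lab = 26  [terminal]
21. n12.idx = 0  [0]
22. n12.pre = false  [B.sig == true]
23. n13.off = "vz"  [terminal]
24. n12.hot = 29  [len(a.off) + 27]
25. n12.val = 0  [A.idx]
26. n14.idx = 23  [f.lab * -2 + 75]
27. n14.pre = true  [B.sig == false]
28. n15.lab = 18  [terminal]
29. n14.hot = 12  [A.idx - 11]
30. n14.val = 5  [A.idx - 18]
31. n10.idx = 30  [f.lab * -1 + 56]
32. n16.sig = false  [B₀.sig == false]
33. n17.env = -1  [-1]
34. n18.lab = 1  [terminal]
35. n19.tag = 28  [terminal]
36. n17.idx = "wx"  ["wx"]
37. n17.ok = true  [d.tag > 27]
38. n17.fin = false  [S.env > -1]
39. n20.tag = 5  [terminal]
40. n16.idx = 13  [d.tag + 8]
41. n21.idx = -7  [B₂.idx - 20]
42. n21.pre = false  [B₀.sig == false]
43. n22.off = "mp"  [terminal]
44. n23.env = 17  [A.idx + 24]
45. n24.tag = 18  [terminal]
46. n23.idx = "vu"  ["vu"]
47. n23.ok = true  [d.tag > 17]
48. n23.fin = true  [S.env > 16]
49. n25.off = "xk"  [terminal]
50. n21.hot = 23  [A.idx + 30]
51. n21.val = 28  [28]
52. n9.idx = 16  [B₁.idx - 14]
53. n0.idx = "kn"  ["kn"]
54. n0.ok = true  [B₀.idx == 2]
55. n0.fin = true  [B₀.idx > 1]

false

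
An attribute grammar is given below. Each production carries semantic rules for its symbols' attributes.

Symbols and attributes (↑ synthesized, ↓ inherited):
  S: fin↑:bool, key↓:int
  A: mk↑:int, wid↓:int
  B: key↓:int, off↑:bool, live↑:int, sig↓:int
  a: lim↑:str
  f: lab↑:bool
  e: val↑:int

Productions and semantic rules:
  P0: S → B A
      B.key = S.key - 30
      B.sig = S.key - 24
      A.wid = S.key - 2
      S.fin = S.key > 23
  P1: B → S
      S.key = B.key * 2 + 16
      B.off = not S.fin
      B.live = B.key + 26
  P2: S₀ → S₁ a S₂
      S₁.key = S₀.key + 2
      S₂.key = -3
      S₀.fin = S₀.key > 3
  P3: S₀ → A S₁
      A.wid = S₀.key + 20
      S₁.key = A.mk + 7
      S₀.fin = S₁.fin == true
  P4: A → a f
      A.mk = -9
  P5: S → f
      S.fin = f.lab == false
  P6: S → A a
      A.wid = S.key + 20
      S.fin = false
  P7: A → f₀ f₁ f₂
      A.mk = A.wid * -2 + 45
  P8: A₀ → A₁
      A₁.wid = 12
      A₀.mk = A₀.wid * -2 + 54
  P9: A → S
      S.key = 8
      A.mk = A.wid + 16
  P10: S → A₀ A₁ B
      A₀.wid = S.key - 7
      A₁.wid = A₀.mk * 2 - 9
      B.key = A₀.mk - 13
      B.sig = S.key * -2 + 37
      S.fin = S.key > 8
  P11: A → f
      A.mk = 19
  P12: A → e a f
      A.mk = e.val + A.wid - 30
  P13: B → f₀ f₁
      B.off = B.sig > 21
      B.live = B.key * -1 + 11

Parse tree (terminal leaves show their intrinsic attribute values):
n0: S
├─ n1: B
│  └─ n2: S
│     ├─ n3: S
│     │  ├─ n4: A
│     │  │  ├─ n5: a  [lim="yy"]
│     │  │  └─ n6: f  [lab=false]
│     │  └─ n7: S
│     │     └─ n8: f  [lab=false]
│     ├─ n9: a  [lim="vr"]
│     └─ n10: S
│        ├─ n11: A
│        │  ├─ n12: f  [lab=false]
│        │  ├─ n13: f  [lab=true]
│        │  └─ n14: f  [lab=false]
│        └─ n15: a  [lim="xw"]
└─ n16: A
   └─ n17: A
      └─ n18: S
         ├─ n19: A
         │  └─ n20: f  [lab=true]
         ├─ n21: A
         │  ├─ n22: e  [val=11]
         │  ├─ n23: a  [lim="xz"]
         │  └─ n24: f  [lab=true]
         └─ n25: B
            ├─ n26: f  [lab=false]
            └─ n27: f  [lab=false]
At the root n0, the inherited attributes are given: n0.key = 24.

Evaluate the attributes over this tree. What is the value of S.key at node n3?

1. n0.key = 24  [given at root]
2. n1.key = -6  [S.key - 30]
3. n1.sig = 0  [S.key - 24]
4. n2.key = 4  [B.key * 2 + 16]
5. n3.key = 6  [S₀.key + 2]
6. n4.wid = 26  [S₀.key + 20]
7. n5.lim = "yy"  [terminal]
8. n6.lab = false  [terminal]
9. n4.mk = -9  [-9]
10. n7.key = -2  [A.mk + 7]
11. n8.lab = false  [terminal]
12. n7.fin = true  [f.lab == false]
13. n3.fin = true  [S₁.fin == true]
14. n9.lim = "vr"  [terminal]
15. n10.key = -3  [-3]
16. n11.wid = 17  [S.key + 20]
17. n12.lab = false  [terminal]
18. n13.lab = true  [terminal]
19. n14.lab = false  [terminal]
20. n11.mk = 11  [A.wid * -2 + 45]
21. n15.lim = "xw"  [terminal]
22. n10.fin = false  [false]
23. n2.fin = true  [S₀.key > 3]
24. n1.off = false  [not S.fin]
25. n1.live = 20  [B.key + 26]
26. n16.wid = 22  [S.key - 2]
27. n17.wid = 12  [12]
28. n18.key = 8  [8]
29. n19.wid = 1  [S.key - 7]
30. n20.lab = true  [terminal]
31. n19.mk = 19  [19]
32. n21.wid = 29  [A₀.mk * 2 - 9]
33. n22.val = 11  [terminal]
34. n23.lim = "xz"  [terminal]
35. n24.lab = true  [terminal]
36. n21.mk = 10  [e.val + A.wid - 30]
37. n25.key = 6  [A₀.mk - 13]
38. n25.sig = 21  [S.key * -2 + 37]
39. n26.lab = false  [terminal]
40. n27.lab = false  [terminal]
41. n25.off = false  [B.sig > 21]
42. n25.live = 5  [B.key * -1 + 11]
43. n18.fin = false  [S.key > 8]
44. n17.mk = 28  [A.wid + 16]
45. n16.mk = 10  [A₀.wid * -2 + 54]
46. n0.fin = true  [S.key > 23]

6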